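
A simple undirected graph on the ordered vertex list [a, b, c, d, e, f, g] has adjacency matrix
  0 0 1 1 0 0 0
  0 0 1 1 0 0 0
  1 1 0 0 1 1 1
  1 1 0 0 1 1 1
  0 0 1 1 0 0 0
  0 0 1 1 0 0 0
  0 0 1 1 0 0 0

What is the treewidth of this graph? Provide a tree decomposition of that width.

Every bag has size at most 3, so the width is 3 − 1 = 2 and tw(G) ≤ 2. Since c–a–d–b–c is a cycle in G, G is not acyclic. Forests are exactly the graphs of treewidth ≤ 1, so tw(G) ≥ 2. The upper and lower bounds meet at 2, so that is the treewidth.

Treewidth 2.
One optimal decomposition is:
Bags: B1 = {a, c, d}  B2 = {b, c, d}  B3 = {c, d, e}  B4 = {c, d, g}  B5 = {c, d, f}
Tree: B1–B2, B2–B3, B3–B4, B4–B5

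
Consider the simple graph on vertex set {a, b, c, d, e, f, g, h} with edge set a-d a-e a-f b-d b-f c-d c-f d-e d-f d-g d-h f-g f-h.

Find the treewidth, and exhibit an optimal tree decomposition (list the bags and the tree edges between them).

Treewidth 2.
One such decomposition:
Bags: B1 = {a, d, f}  B2 = {d, f, h}  B3 = {d, f, g}  B4 = {a, d, e}  B5 = {c, d, f}  B6 = {b, d, f}
Tree: B1–B2, B2–B3, B1–B4, B3–B5, B3–B6

Every bag has size at most 3, so the width is 3 − 1 = 2 and tw(G) ≤ 2. On the other hand G contains the 3-clique {a, d, e}. A clique must lie in a single bag of any decomposition, so no decomposition can have width below 2. Hence tw(G) = 2 exactly.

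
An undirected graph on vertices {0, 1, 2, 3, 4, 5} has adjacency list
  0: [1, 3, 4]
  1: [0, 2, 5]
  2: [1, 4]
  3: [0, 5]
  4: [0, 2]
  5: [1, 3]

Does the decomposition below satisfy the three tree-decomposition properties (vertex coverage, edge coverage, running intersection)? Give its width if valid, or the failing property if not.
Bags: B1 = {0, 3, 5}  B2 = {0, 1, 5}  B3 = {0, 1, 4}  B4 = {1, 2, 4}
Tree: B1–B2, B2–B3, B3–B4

Checking the three conditions: (i) the bags cover all of {0, 1, 2, 3, 4, 5}; (ii) for each edge, some bag contains both endpoints; (iii) the bags containing any fixed vertex form a subtree. All hold, so the decomposition is valid with width 3 − 1 = 2.

Yes; width 2.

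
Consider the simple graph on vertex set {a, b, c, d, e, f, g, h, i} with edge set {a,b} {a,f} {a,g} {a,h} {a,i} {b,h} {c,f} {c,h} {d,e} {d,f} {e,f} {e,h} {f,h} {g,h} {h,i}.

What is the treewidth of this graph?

A width-2 tree decomposition is:
Bags: B1 = {a, h, i}  B2 = {a, f, h}  B3 = {a, b, h}  B4 = {c, f, h}  B5 = {e, f, h}  B6 = {a, g, h}  B7 = {d, e, f}
Tree: B1–B2, B1–B3, B2–B4, B2–B5, B3–B6, B5–B7
Each bag holds 3 vertices, so the decomposition has width 2, which upper-bounds the treewidth. Conversely, {d, e, f} is a clique of size 3, and the vertices of any clique must share a bag in every tree decomposition; so some bag has ≥ 3 vertices and tw(G) ≥ 2. Hence tw(G) = 2 exactly.

2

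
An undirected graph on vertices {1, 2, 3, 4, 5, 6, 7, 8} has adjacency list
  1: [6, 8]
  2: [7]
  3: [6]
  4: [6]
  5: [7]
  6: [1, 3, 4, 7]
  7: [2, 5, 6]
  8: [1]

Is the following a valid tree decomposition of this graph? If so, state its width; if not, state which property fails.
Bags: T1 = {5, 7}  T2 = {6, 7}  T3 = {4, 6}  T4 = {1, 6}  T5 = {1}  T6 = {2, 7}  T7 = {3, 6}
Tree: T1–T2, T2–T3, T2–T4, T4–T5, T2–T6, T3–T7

No — vertex 8 appears in no bag.

A tree decomposition must satisfy three properties: every vertex lies in some bag; for every edge, both endpoints lie together in some bag; and for every vertex, the bags containing it form a connected subtree. Here vertex 8 appears in no bag, so the decomposition is invalid.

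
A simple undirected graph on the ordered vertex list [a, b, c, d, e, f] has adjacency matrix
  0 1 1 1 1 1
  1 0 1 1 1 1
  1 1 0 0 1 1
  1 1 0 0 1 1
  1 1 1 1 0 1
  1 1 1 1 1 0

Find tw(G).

4

A width-4 tree decomposition is:
Bags: B1 = {a, b, c, e, f}  B2 = {a, b, d, e, f}
Tree: B1–B2
Each bag holds 5 vertices, so the decomposition has width 4, which upper-bounds the treewidth. On the other hand G contains the 5-clique {a, b, d, e, f}. A clique must lie in a single bag of any decomposition, so no decomposition can have width below 4. Hence tw(G) = 4 exactly.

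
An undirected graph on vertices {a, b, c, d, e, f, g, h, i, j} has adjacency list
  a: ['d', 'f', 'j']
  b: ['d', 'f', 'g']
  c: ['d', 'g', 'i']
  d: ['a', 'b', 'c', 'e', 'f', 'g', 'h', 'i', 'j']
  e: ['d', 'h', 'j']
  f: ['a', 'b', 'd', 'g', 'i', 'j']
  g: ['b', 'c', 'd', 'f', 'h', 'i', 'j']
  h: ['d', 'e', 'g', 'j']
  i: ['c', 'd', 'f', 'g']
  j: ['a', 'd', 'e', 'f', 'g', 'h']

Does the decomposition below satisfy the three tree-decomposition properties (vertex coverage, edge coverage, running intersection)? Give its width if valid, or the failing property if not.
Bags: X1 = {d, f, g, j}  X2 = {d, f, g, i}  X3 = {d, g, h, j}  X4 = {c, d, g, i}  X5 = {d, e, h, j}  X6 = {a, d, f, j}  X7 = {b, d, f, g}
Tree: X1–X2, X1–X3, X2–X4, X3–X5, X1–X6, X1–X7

Yes; width 3.

Every vertex of G appears in some bag (union = {a, b, c, d, e, f, g, h, i, j}); every edge is covered by a bag; and for each vertex v the set of bags containing v is connected in the bag tree. The decomposition is therefore valid. The largest bag has 4 vertices, so the width is 3.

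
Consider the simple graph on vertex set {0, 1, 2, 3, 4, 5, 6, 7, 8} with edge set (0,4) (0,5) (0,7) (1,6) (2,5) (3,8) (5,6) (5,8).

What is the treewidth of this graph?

A width-1 tree decomposition is:
Bags: B1 = {5, 6}  B2 = {0, 5}  B3 = {0, 7}  B4 = {0, 4}  B5 = {5, 8}  B6 = {1, 6}  B7 = {3, 8}  B8 = {2, 5}
Tree: B1–B2, B2–B3, B2–B4, B2–B5, B1–B6, B5–B7, B5–B8
Each bag holds 2 vertices, so the decomposition has width 1, which upper-bounds the treewidth. G has an edge, so its treewidth is at least 1. Combining the bounds, tw(G) = 1.

1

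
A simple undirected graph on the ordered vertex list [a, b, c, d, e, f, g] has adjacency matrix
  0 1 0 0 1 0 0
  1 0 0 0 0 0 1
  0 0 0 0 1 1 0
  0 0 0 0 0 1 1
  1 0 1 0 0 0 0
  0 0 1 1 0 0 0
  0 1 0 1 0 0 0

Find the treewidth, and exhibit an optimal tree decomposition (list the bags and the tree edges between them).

Treewidth 2.
One such decomposition:
Bags: B1 = {b, d, g}  B2 = {b, d, f}  B3 = {b, c, f}  B4 = {b, c, e}  B5 = {a, b, e}
Tree: B1–B2, B2–B3, B3–B4, B4–B5

Every bag has size at most 3, so the width is 3 − 1 = 2 and tw(G) ≤ 2. The edges b–g–d–f–c–e–a–b form a cycle, so G is not a tree and its treewidth is at least 2. Combining the bounds, tw(G) = 2.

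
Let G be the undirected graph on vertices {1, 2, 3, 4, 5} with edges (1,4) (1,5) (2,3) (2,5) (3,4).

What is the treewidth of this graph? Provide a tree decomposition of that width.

Every bag has size at most 3, so the width is 3 − 1 = 2 and tw(G) ≤ 2. For the lower bound, G contains the cycle 5–1–4–3–2–5, so G is not a forest; only forests have treewidth ≤ 1, hence tw(G) ≥ 2. The upper and lower bounds meet at 2, so that is the treewidth.

Treewidth 2.
One optimal decomposition is:
Bags: B1 = {1, 4, 5}  B2 = {3, 4, 5}  B3 = {2, 3, 5}
Tree: B1–B2, B2–B3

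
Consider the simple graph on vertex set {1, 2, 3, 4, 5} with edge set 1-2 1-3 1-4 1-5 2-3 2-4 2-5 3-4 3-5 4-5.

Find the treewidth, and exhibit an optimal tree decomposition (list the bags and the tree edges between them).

With just one bag of size 5, the width is 5 − 1 = 4, so tw(G) ≤ 4. On the other hand G contains the 5-clique {1, 2, 3, 4, 5}. A clique must lie in a single bag of any decomposition, so no decomposition can have width below 4. Combining the bounds, tw(G) = 4.

Treewidth 4.
One optimal decomposition is:
Bags: B1 = {1, 2, 3, 4, 5}
Tree: (single bag)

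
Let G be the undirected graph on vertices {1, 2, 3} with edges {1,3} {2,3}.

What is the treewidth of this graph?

1

A width-1 tree decomposition is:
Bags: B1 = {1, 3}  B2 = {2, 3}
Tree: B1–B2
Every bag has size at most 2, so the width is 2 − 1 = 1 and tw(G) ≤ 1. Any graph with an edge has treewidth ≥ 1, and G has the edge 1–3. The upper and lower bounds meet at 1, so that is the treewidth.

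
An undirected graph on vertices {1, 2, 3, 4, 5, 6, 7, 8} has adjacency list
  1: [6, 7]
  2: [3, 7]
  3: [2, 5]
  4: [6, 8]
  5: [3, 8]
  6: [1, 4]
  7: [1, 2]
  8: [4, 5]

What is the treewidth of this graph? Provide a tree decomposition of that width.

Each bag holds 3 vertices, so the decomposition has width 2, which upper-bounds the treewidth. The edges 6–4–8–5–3–2–7–1–6 form a cycle, so G is not a tree and its treewidth is at least 2. Therefore the treewidth is 2.

Treewidth 2.
Bags: B1 = {4, 6, 8}  B2 = {5, 6, 8}  B3 = {3, 5, 6}  B4 = {2, 3, 6}  B5 = {2, 6, 7}  B6 = {1, 6, 7}
Tree: B1–B2, B2–B3, B3–B4, B4–B5, B5–B6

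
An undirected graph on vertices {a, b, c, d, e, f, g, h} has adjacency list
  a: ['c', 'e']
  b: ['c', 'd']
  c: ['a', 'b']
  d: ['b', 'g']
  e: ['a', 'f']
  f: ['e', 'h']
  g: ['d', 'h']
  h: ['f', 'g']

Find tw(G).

A width-2 tree decomposition is:
Bags: B1 = {a, e, f}  B2 = {a, f, h}  B3 = {a, g, h}  B4 = {a, d, g}  B5 = {a, b, d}  B6 = {a, b, c}
Tree: B1–B2, B2–B3, B3–B4, B4–B5, B5–B6
Each bag holds 3 vertices, so the decomposition has width 2, which upper-bounds the treewidth. For the lower bound, G contains the cycle a–e–f–h–g–d–b–c–a, so G is not a forest; only forests have treewidth ≤ 1, hence tw(G) ≥ 2. The upper and lower bounds meet at 2, so that is the treewidth.

2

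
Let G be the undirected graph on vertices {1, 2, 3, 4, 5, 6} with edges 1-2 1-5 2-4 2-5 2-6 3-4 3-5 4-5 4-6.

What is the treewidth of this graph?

2

A width-2 tree decomposition is:
Bags: B1 = {2, 4, 5}  B2 = {1, 2, 5}  B3 = {3, 4, 5}  B4 = {2, 4, 6}
Tree: B1–B2, B1–B3, B1–B4
Each bag holds 3 vertices, so the decomposition has width 2, which upper-bounds the treewidth. Conversely, {1, 2, 5} is a clique of size 3, and the vertices of any clique must share a bag in every tree decomposition; so some bag has ≥ 3 vertices and tw(G) ≥ 2. Hence tw(G) = 2 exactly.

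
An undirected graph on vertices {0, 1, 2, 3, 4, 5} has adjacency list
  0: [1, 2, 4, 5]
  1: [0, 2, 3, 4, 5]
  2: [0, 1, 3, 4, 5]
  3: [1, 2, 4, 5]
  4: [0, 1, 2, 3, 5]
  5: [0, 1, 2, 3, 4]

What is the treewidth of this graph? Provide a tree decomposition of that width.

Every bag has size at most 5, so the width is 5 − 1 = 4 and tw(G) ≤ 4. On the other hand G contains the 5-clique {0, 1, 2, 4, 5}. A clique must lie in a single bag of any decomposition, so no decomposition can have width below 4. The upper and lower bounds meet at 4, so that is the treewidth.

Treewidth 4.
One optimal decomposition is:
Bags: B1 = {0, 1, 2, 4, 5}  B2 = {1, 2, 3, 4, 5}
Tree: B1–B2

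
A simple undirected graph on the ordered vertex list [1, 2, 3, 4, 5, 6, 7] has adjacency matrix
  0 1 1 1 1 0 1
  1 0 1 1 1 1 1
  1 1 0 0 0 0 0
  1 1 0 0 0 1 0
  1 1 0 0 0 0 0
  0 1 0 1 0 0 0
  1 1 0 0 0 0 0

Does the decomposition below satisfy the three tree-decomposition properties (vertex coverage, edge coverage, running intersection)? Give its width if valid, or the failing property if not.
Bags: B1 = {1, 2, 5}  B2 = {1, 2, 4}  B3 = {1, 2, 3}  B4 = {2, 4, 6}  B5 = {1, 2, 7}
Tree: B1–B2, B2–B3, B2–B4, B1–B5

Yes; width 2.

Vertex coverage: the bags together contain {1, 2, 3, 4, 5, 6, 7}, the full vertex set. Edge coverage: each edge of G has both endpoints in at least one bag. Running intersection: for every vertex, the bags containing it form a connected subtree. All three properties hold, so this is a valid tree decomposition of width max|bag| − 1 = 2, and hence tw(G) ≤ 2.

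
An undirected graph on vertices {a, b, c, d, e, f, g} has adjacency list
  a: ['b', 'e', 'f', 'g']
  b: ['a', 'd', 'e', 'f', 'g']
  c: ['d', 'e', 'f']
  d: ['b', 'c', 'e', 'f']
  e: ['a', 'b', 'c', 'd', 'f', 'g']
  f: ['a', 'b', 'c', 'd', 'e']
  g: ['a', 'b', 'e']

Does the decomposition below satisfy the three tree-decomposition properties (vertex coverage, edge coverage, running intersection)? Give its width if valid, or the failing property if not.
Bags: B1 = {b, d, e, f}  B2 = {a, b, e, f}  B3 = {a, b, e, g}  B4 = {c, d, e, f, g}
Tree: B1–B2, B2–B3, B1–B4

A tree decomposition must satisfy three properties: every vertex lies in some bag; for every edge, both endpoints lie together in some bag; and for every vertex, the bags containing it form a connected subtree. Here bags containing vertex g are not connected in the tree, so the decomposition is invalid.

No — bags containing vertex g are not connected in the tree.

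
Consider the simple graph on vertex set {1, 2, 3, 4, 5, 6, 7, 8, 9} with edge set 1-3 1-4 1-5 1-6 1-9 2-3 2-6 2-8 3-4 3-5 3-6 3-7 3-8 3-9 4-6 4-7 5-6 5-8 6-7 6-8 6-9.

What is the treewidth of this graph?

A width-3 tree decomposition is:
Bags: B1 = {3, 5, 6, 8}  B2 = {1, 3, 5, 6}  B3 = {2, 3, 6, 8}  B4 = {1, 3, 6, 9}  B5 = {1, 3, 4, 6}  B6 = {3, 4, 6, 7}
Tree: B1–B2, B1–B3, B2–B4, B4–B5, B5–B6
Every bag has size at most 4, so the width is 4 − 1 = 3 and tw(G) ≤ 3. On the other hand G contains the 4-clique {2, 3, 6, 8}. A clique must lie in a single bag of any decomposition, so no decomposition can have width below 3. Combining the bounds, tw(G) = 3.

3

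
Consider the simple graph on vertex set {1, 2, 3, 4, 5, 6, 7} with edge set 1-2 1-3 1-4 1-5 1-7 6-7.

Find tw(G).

A width-1 tree decomposition is:
Bags: B1 = {1, 7}  B2 = {1, 2}  B3 = {6, 7}  B4 = {1, 3}  B5 = {1, 4}  B6 = {1, 5}
Tree: B1–B2, B1–B3, B2–B4, B4–B5, B4–B6
Every bag has size at most 2, so the width is 2 − 1 = 1 and tw(G) ≤ 1. G has an edge, so its treewidth is at least 1. Therefore the treewidth is 1.

1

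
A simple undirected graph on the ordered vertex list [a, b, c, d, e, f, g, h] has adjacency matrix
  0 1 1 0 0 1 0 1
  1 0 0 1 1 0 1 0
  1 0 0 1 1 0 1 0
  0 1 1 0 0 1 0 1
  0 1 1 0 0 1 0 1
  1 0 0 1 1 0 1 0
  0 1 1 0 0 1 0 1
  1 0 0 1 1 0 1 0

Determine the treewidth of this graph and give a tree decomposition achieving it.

The largest bag has 5 vertices, giving width 4; this decomposition certifies tw(G) ≤ 4. For the lower bound: the 5 vertex sets {a,c}, {d,f}, {b,g}, {e}, {h} are disjoint, each induces a connected subgraph, and every pair is joined by at least one edge of G. Contracting each set to a single vertex therefore yields K_{5} as a minor, and since treewidth is minor-monotone, tw(G) ≥ tw(K_{5}) = 4. Therefore the treewidth is 4.

Treewidth 4.
Bags: B1 = {a, c, d, e, g}  B2 = {a, d, e, f, g}  B3 = {a, b, d, e, g}  B4 = {a, d, e, g, h}
Tree: B1–B2, B2–B3, B3–B4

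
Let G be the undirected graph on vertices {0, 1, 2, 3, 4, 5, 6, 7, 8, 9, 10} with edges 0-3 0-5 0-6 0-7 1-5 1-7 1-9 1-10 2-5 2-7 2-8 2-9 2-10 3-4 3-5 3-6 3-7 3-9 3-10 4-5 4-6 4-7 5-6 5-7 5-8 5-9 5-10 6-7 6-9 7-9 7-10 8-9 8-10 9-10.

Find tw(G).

A width-4 tree decomposition is:
Bags: B1 = {3, 5, 6, 7, 9}  B2 = {0, 3, 5, 6, 7}  B3 = {3, 4, 5, 6, 7}  B4 = {3, 5, 7, 9, 10}  B5 = {1, 5, 7, 9, 10}  B6 = {2, 5, 7, 9, 10}  B7 = {2, 5, 8, 9, 10}
Tree: B1–B2, B2–B3, B1–B4, B4–B5, B5–B6, B6–B7
The largest bag has 5 vertices, giving width 4; this decomposition certifies tw(G) ≤ 4. Conversely, {2, 5, 8, 9, 10} is a clique of size 5, and the vertices of any clique must share a bag in every tree decomposition; so some bag has ≥ 5 vertices and tw(G) ≥ 4. Hence tw(G) = 4 exactly.

4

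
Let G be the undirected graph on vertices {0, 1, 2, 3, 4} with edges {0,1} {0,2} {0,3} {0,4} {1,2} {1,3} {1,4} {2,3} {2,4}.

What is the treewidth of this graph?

A width-3 tree decomposition is:
Bags: B1 = {0, 1, 2, 3}  B2 = {0, 1, 2, 4}
Tree: B1–B2
The largest bag has 4 vertices, giving width 3; this decomposition certifies tw(G) ≤ 3. Conversely, {0, 1, 2, 3} is a clique of size 4, and the vertices of any clique must share a bag in every tree decomposition; so some bag has ≥ 4 vertices and tw(G) ≥ 3. Therefore the treewidth is 3.

3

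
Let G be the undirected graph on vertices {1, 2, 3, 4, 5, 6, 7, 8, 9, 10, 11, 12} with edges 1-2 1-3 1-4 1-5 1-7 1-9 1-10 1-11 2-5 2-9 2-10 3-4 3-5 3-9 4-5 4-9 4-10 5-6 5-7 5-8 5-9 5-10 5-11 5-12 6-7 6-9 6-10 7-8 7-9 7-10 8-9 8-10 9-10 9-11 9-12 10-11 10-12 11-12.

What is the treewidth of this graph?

4

A width-4 tree decomposition is:
Bags: B1 = {1, 4, 5, 9, 10}  B2 = {1, 5, 9, 10, 11}  B3 = {1, 5, 7, 9, 10}  B4 = {5, 9, 10, 11, 12}  B5 = {5, 6, 7, 9, 10}  B6 = {1, 3, 4, 5, 9}  B7 = {1, 2, 5, 9, 10}  B8 = {5, 7, 8, 9, 10}
Tree: B1–B2, B2–B3, B2–B4, B3–B5, B1–B6, B1–B7, B3–B8
Each bag holds 5 vertices, so the decomposition has width 4, which upper-bounds the treewidth. On the other hand G contains the 5-clique {5, 7, 8, 9, 10}. A clique must lie in a single bag of any decomposition, so no decomposition can have width below 4. Hence tw(G) = 4 exactly.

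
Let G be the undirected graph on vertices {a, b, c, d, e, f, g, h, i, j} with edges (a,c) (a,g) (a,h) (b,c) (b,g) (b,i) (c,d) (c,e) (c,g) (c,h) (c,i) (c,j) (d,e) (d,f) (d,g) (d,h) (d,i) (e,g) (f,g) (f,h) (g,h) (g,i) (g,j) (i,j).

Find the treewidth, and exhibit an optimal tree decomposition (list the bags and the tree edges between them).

Each bag holds 4 vertices, so the decomposition has width 3, which upper-bounds the treewidth. For the lower bound, the 4 vertices {c, d, e, g} are pairwise adjacent, and any tree decomposition puts a clique entirely inside one bag — forcing width ≥ 3. The upper and lower bounds meet at 3, so that is the treewidth.

Treewidth 3.
One such decomposition:
Bags: B1 = {c, d, g, i}  B2 = {c, d, g, h}  B3 = {d, f, g, h}  B4 = {c, d, e, g}  B5 = {a, c, g, h}  B6 = {c, g, i, j}  B7 = {b, c, g, i}
Tree: B1–B2, B2–B3, B2–B4, B2–B5, B1–B6, B6–B7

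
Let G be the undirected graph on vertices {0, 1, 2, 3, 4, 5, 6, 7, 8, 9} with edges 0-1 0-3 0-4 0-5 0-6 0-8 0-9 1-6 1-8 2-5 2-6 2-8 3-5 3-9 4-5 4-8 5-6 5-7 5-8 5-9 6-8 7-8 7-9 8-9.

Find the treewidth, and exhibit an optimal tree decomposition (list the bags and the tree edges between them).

Treewidth 3.
One optimal decomposition is:
Bags: B1 = {0, 5, 6, 8}  B2 = {0, 5, 8, 9}  B3 = {5, 7, 8, 9}  B4 = {0, 3, 5, 9}  B5 = {0, 4, 5, 8}  B6 = {0, 1, 6, 8}  B7 = {2, 5, 6, 8}
Tree: B1–B2, B2–B3, B2–B4, B1–B5, B1–B6, B1–B7

Each bag holds 4 vertices, so the decomposition has width 3, which upper-bounds the treewidth. Conversely, {0, 1, 6, 8} is a clique of size 4, and the vertices of any clique must share a bag in every tree decomposition; so some bag has ≥ 4 vertices and tw(G) ≥ 3. Therefore the treewidth is 3.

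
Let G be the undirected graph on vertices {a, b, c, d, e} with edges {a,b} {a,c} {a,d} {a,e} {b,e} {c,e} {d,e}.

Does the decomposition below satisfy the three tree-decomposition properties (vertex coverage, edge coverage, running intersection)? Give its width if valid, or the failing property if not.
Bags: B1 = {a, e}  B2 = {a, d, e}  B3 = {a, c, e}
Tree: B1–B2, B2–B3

No — vertex b appears in no bag.

A tree decomposition must satisfy three properties: every vertex lies in some bag; for every edge, both endpoints lie together in some bag; and for every vertex, the bags containing it form a connected subtree. Here vertex b appears in no bag, so the decomposition is invalid.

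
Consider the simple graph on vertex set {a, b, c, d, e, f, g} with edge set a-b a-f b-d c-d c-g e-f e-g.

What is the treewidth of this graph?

2

A width-2 tree decomposition is:
Bags: B1 = {c, d, g}  B2 = {d, e, g}  B3 = {d, e, f}  B4 = {a, d, f}  B5 = {a, b, d}
Tree: B1–B2, B2–B3, B3–B4, B4–B5
Every bag has size at most 3, so the width is 3 − 1 = 2 and tw(G) ≤ 2. Since d–c–g–e–f–a–b–d is a cycle in G, G is not acyclic. Forests are exactly the graphs of treewidth ≤ 1, so tw(G) ≥ 2. Combining the bounds, tw(G) = 2.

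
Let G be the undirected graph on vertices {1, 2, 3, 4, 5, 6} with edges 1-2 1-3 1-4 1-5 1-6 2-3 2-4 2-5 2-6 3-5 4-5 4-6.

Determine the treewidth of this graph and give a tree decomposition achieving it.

Each bag holds 4 vertices, so the decomposition has width 3, which upper-bounds the treewidth. For the lower bound, the 4 vertices {1, 2, 3, 5} are pairwise adjacent, and any tree decomposition puts a clique entirely inside one bag — forcing width ≥ 3. The upper and lower bounds meet at 3, so that is the treewidth.

Treewidth 3.
One optimal decomposition is:
Bags: B1 = {1, 2, 4, 6}  B2 = {1, 2, 4, 5}  B3 = {1, 2, 3, 5}
Tree: B1–B2, B2–B3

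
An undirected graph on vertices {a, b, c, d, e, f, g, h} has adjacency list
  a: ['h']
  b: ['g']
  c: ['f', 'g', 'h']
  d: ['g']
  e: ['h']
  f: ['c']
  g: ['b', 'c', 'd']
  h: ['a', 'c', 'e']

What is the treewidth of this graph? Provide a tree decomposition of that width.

Treewidth 1.
One such decomposition:
Bags: B1 = {d, g}  B2 = {c, g}  B3 = {c, h}  B4 = {a, h}  B5 = {b, g}  B6 = {c, f}  B7 = {e, h}
Tree: B1–B2, B2–B3, B3–B4, B2–B5, B3–B6, B3–B7

Each bag holds 2 vertices, so the decomposition has width 1, which upper-bounds the treewidth. Since G has at least one edge (e.g. d–g), it is not an edgeless graph, so tw(G) ≥ 1. The upper and lower bounds meet at 1, so that is the treewidth.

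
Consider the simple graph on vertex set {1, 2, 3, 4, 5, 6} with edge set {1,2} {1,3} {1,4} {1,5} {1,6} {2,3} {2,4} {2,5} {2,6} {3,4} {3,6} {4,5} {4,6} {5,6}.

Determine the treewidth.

A width-4 tree decomposition is:
Bags: B1 = {1, 2, 4, 5, 6}  B2 = {1, 2, 3, 4, 6}
Tree: B1–B2
Every bag has size at most 5, so the width is 5 − 1 = 4 and tw(G) ≤ 4. Conversely, {1, 2, 3, 4, 6} is a clique of size 5, and the vertices of any clique must share a bag in every tree decomposition; so some bag has ≥ 5 vertices and tw(G) ≥ 4. Hence tw(G) = 4 exactly.

4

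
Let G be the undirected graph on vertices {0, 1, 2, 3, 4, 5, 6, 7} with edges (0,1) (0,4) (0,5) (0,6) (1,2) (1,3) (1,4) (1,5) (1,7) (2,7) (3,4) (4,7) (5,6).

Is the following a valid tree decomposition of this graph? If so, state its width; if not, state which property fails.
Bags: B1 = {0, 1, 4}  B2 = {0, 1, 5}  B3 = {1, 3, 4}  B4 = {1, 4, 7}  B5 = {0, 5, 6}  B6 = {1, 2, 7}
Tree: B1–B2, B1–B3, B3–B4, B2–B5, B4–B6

Yes; width 2.

Every vertex of G appears in some bag (union = {0, 1, 2, 3, 4, 5, 6, 7}); every edge is covered by a bag; and for each vertex v the set of bags containing v is connected in the bag tree. The decomposition is therefore valid. The largest bag has 3 vertices, so the width is 2.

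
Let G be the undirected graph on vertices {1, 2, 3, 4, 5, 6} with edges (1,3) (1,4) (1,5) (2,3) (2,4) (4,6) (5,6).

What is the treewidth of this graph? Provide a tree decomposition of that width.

Every bag has size at most 3, so the width is 3 − 1 = 2 and tw(G) ≤ 2. The edges 2–3–1–4–2 form a cycle, so G is not a tree and its treewidth is at least 2. Therefore the treewidth is 2.

Treewidth 2.
Bags: B1 = {2, 3, 4}  B2 = {1, 3, 4}  B3 = {1, 4, 6}  B4 = {1, 5, 6}
Tree: B1–B2, B2–B3, B3–B4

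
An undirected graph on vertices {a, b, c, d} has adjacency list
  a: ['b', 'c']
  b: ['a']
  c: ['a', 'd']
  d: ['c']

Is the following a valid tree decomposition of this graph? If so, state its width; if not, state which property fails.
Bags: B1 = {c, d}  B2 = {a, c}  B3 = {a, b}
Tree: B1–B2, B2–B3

Yes; width 1.

Checking the three conditions: (i) the bags cover all of {a, b, c, d}; (ii) for each edge, some bag contains both endpoints; (iii) the bags containing any fixed vertex form a subtree. All hold, so the decomposition is valid with width 2 − 1 = 1.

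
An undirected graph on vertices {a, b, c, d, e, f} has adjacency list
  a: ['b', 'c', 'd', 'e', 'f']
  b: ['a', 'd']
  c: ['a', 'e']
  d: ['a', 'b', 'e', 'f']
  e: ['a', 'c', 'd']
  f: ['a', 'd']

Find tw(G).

A width-2 tree decomposition is:
Bags: B1 = {a, c, e}  B2 = {a, d, e}  B3 = {a, d, f}  B4 = {a, b, d}
Tree: B1–B2, B2–B3, B2–B4
Each bag holds 3 vertices, so the decomposition has width 2, which upper-bounds the treewidth. For the lower bound, the 3 vertices {a, d, e} are pairwise adjacent, and any tree decomposition puts a clique entirely inside one bag — forcing width ≥ 2. The upper and lower bounds meet at 2, so that is the treewidth.

2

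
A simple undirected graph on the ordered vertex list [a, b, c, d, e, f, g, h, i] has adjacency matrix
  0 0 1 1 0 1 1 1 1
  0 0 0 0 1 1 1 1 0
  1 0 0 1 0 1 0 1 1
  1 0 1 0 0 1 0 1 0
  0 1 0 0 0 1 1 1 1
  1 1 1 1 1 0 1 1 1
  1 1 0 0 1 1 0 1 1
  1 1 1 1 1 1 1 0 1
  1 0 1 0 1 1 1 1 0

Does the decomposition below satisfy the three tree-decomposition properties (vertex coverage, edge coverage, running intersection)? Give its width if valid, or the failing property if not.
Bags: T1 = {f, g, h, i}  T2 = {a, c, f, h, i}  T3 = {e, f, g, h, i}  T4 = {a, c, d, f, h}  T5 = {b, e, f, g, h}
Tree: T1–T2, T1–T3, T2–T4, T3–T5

A tree decomposition must satisfy three properties: every vertex lies in some bag; for every edge, both endpoints lie together in some bag; and for every vertex, the bags containing it form a connected subtree. Here edge (a,g) lies in no bag, so the decomposition is invalid.

No — edge (a,g) lies in no bag.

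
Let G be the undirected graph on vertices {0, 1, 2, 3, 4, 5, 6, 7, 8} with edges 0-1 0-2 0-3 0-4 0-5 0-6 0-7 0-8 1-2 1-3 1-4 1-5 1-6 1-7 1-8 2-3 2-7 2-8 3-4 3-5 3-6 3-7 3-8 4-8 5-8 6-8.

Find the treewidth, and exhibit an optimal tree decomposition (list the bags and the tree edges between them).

The largest bag has 5 vertices, giving width 4; this decomposition certifies tw(G) ≤ 4. Conversely, {0, 1, 2, 3, 8} is a clique of size 5, and the vertices of any clique must share a bag in every tree decomposition; so some bag has ≥ 5 vertices and tw(G) ≥ 4. The upper and lower bounds meet at 4, so that is the treewidth.

Treewidth 4.
Bags: B1 = {0, 1, 2, 3, 8}  B2 = {0, 1, 3, 6, 8}  B3 = {0, 1, 2, 3, 7}  B4 = {0, 1, 3, 4, 8}  B5 = {0, 1, 3, 5, 8}
Tree: B1–B2, B1–B3, B2–B4, B4–B5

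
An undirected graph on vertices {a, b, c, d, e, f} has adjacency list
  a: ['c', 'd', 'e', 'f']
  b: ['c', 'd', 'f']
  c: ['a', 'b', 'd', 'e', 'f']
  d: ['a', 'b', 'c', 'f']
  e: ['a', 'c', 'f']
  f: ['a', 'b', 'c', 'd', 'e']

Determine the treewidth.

3

A width-3 tree decomposition is:
Bags: B1 = {a, c, e, f}  B2 = {a, c, d, f}  B3 = {b, c, d, f}
Tree: B1–B2, B2–B3
The largest bag has 4 vertices, giving width 3; this decomposition certifies tw(G) ≤ 3. Conversely, {a, c, d, f} is a clique of size 4, and the vertices of any clique must share a bag in every tree decomposition; so some bag has ≥ 4 vertices and tw(G) ≥ 3. Hence tw(G) = 3 exactly.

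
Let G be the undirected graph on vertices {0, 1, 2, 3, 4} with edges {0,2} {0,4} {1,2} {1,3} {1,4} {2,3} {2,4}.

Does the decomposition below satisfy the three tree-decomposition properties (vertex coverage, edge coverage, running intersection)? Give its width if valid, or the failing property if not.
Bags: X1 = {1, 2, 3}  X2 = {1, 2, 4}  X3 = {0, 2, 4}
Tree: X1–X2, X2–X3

Checking the three conditions: (i) the bags cover all of {0, 1, 2, 3, 4}; (ii) for each edge, some bag contains both endpoints; (iii) the bags containing any fixed vertex form a subtree. All hold, so the decomposition is valid with width 3 − 1 = 2.

Yes; width 2.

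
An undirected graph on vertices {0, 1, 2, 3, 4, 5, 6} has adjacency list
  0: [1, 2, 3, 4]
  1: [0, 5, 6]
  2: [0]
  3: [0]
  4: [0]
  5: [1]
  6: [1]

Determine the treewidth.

1

A width-1 tree decomposition is:
Bags: B1 = {0, 1}  B2 = {1, 5}  B3 = {1, 6}  B4 = {0, 2}  B5 = {0, 3}  B6 = {0, 4}
Tree: B1–B2, B2–B3, B1–B4, B4–B5, B4–B6
The largest bag has 2 vertices, giving width 1; this decomposition certifies tw(G) ≤ 1. Since G has at least one edge (e.g. 0–1), it is not an edgeless graph, so tw(G) ≥ 1. Hence tw(G) = 1 exactly.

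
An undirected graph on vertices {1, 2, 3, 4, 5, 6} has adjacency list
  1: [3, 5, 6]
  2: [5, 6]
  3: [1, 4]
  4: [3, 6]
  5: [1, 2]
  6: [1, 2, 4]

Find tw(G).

2

A width-2 tree decomposition is:
Bags: B1 = {1, 3, 4}  B2 = {1, 4, 6}  B3 = {1, 5, 6}  B4 = {2, 5, 6}
Tree: B1–B2, B2–B3, B3–B4
The largest bag has 3 vertices, giving width 2; this decomposition certifies tw(G) ≤ 2. For the lower bound, G contains the cycle 3–4–6–1–3, so G is not a forest; only forests have treewidth ≤ 1, hence tw(G) ≥ 2. Combining the bounds, tw(G) = 2.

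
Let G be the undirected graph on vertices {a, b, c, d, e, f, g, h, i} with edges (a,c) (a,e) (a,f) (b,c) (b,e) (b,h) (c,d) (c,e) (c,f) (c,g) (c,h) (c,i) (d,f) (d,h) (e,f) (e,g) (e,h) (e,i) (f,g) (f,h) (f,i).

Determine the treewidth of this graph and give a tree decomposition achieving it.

The largest bag has 4 vertices, giving width 3; this decomposition certifies tw(G) ≤ 3. For the lower bound, the 4 vertices {c, d, f, h} are pairwise adjacent, and any tree decomposition puts a clique entirely inside one bag — forcing width ≥ 3. The upper and lower bounds meet at 3, so that is the treewidth.

Treewidth 3.
One optimal decomposition is:
Bags: B1 = {c, e, f, h}  B2 = {a, c, e, f}  B3 = {c, d, f, h}  B4 = {b, c, e, h}  B5 = {c, e, f, g}  B6 = {c, e, f, i}
Tree: B1–B2, B1–B3, B1–B4, B1–B5, B1–B6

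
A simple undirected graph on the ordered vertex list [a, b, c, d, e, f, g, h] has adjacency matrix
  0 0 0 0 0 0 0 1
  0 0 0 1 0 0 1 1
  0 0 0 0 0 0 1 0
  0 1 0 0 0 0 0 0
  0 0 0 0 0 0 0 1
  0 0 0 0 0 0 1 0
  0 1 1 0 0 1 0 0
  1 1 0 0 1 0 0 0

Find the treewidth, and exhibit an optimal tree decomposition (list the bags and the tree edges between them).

Treewidth 1.
One optimal decomposition is:
Bags: B1 = {b, h}  B2 = {b, g}  B3 = {e, h}  B4 = {f, g}  B5 = {c, g}  B6 = {b, d}  B7 = {a, h}
Tree: B1–B2, B1–B3, B2–B4, B4–B5, B1–B6, B1–B7

Each bag holds 2 vertices, so the decomposition has width 1, which upper-bounds the treewidth. G has an edge, so its treewidth is at least 1. Combining the bounds, tw(G) = 1.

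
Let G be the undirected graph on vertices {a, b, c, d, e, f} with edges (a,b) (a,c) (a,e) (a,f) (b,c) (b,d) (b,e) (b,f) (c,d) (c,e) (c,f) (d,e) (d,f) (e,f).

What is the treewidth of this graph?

A width-4 tree decomposition is:
Bags: B1 = {b, c, d, e, f}  B2 = {a, b, c, e, f}
Tree: B1–B2
Each bag holds 5 vertices, so the decomposition has width 4, which upper-bounds the treewidth. For the lower bound, the 5 vertices {b, c, d, e, f} are pairwise adjacent, and any tree decomposition puts a clique entirely inside one bag — forcing width ≥ 4. The upper and lower bounds meet at 4, so that is the treewidth.

4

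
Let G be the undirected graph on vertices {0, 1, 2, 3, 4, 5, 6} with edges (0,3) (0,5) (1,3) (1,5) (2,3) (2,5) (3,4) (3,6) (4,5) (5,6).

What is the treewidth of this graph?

2

A width-2 tree decomposition is:
Bags: B1 = {3, 5, 6}  B2 = {0, 3, 5}  B3 = {3, 4, 5}  B4 = {1, 3, 5}  B5 = {2, 3, 5}
Tree: B1–B2, B2–B3, B3–B4, B4–B5
The largest bag has 3 vertices, giving width 2; this decomposition certifies tw(G) ≤ 2. For the lower bound, G contains the cycle 3–6–5–0–3, so G is not a forest; only forests have treewidth ≤ 1, hence tw(G) ≥ 2. Hence tw(G) = 2 exactly.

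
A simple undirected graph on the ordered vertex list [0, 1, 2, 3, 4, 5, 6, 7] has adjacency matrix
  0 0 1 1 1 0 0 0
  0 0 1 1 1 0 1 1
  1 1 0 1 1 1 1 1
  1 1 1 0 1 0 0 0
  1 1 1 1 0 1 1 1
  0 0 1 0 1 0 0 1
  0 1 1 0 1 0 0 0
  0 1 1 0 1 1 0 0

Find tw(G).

3

A width-3 tree decomposition is:
Bags: B1 = {1, 2, 4, 6}  B2 = {1, 2, 3, 4}  B3 = {1, 2, 4, 7}  B4 = {0, 2, 3, 4}  B5 = {2, 4, 5, 7}
Tree: B1–B2, B1–B3, B2–B4, B3–B5
Every bag has size at most 4, so the width is 4 − 1 = 3 and tw(G) ≤ 3. Conversely, {0, 2, 3, 4} is a clique of size 4, and the vertices of any clique must share a bag in every tree decomposition; so some bag has ≥ 4 vertices and tw(G) ≥ 3. Therefore the treewidth is 3.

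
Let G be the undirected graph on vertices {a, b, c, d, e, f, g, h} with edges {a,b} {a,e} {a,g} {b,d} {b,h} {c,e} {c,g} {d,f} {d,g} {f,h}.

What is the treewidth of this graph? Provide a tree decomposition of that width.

Treewidth 2.
Bags: B1 = {b, f, h}  B2 = {b, d, f}  B3 = {a, b, d}  B4 = {a, d, g}  B5 = {a, e, g}  B6 = {c, e, g}
Tree: B1–B2, B2–B3, B3–B4, B4–B5, B5–B6

Each bag holds 3 vertices, so the decomposition has width 2, which upper-bounds the treewidth. Since h–f–d–b–h is a cycle in G, G is not acyclic. Forests are exactly the graphs of treewidth ≤ 1, so tw(G) ≥ 2. The upper and lower bounds meet at 2, so that is the treewidth.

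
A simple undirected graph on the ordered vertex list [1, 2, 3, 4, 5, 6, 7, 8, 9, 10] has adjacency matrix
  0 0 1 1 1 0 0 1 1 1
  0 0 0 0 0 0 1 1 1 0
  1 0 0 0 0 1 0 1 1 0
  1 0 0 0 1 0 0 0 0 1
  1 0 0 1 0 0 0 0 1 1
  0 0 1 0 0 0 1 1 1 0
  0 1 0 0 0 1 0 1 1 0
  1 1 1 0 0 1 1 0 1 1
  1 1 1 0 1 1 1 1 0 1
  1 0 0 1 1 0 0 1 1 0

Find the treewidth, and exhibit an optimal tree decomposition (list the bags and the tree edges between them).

The largest bag has 4 vertices, giving width 3; this decomposition certifies tw(G) ≤ 3. For the lower bound, the 4 vertices {1, 8, 9, 10} are pairwise adjacent, and any tree decomposition puts a clique entirely inside one bag — forcing width ≥ 3. The upper and lower bounds meet at 3, so that is the treewidth.

Treewidth 3.
One optimal decomposition is:
Bags: B1 = {1, 3, 8, 9}  B2 = {3, 6, 8, 9}  B3 = {1, 8, 9, 10}  B4 = {6, 7, 8, 9}  B5 = {2, 7, 8, 9}  B6 = {1, 5, 9, 10}  B7 = {1, 4, 5, 10}
Tree: B1–B2, B1–B3, B2–B4, B4–B5, B3–B6, B6–B7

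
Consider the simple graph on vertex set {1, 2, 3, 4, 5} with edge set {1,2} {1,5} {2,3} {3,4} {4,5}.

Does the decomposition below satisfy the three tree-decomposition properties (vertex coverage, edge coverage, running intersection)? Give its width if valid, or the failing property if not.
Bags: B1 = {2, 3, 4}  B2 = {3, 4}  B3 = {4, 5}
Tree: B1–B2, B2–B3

No — vertex 1 appears in no bag.

A tree decomposition must satisfy three properties: every vertex lies in some bag; for every edge, both endpoints lie together in some bag; and for every vertex, the bags containing it form a connected subtree. Here vertex 1 appears in no bag, so the decomposition is invalid.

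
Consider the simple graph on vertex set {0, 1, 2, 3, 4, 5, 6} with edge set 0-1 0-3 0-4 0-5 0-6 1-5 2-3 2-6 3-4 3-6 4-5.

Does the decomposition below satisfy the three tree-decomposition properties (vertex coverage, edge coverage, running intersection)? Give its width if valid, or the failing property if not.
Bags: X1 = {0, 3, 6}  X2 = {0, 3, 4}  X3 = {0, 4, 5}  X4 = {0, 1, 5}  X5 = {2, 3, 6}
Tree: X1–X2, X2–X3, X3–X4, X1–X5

Vertex coverage: the bags together contain {0, 1, 2, 3, 4, 5, 6}, the full vertex set. Edge coverage: each edge of G has both endpoints in at least one bag. Running intersection: for every vertex, the bags containing it form a connected subtree. All three properties hold, so this is a valid tree decomposition of width max|bag| − 1 = 2, and hence tw(G) ≤ 2.

Yes; width 2.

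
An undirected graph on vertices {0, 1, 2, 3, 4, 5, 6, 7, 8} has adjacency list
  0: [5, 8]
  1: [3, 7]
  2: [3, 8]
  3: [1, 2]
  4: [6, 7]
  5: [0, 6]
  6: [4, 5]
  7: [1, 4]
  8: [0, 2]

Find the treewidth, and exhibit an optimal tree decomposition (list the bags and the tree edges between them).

Treewidth 2.
One optimal decomposition is:
Bags: B1 = {1, 4, 7}  B2 = {1, 3, 4}  B3 = {2, 3, 4}  B4 = {2, 4, 8}  B5 = {0, 4, 8}  B6 = {0, 4, 5}  B7 = {4, 5, 6}
Tree: B1–B2, B2–B3, B3–B4, B4–B5, B5–B6, B6–B7

Every bag has size at most 3, so the width is 3 − 1 = 2 and tw(G) ≤ 2. For the lower bound, G contains the cycle 4–7–1–3–2–8–0–5–6–4, so G is not a forest; only forests have treewidth ≤ 1, hence tw(G) ≥ 2. Combining the bounds, tw(G) = 2.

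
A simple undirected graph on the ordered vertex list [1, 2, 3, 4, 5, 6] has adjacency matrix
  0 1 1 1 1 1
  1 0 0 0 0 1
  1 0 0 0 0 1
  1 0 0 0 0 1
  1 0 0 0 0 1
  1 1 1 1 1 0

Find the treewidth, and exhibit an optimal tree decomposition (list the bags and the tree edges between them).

Treewidth 2.
Bags: B1 = {1, 5, 6}  B2 = {1, 3, 6}  B3 = {1, 2, 6}  B4 = {1, 4, 6}
Tree: B1–B2, B1–B3, B3–B4

The largest bag has 3 vertices, giving width 2; this decomposition certifies tw(G) ≤ 2. On the other hand G contains the 3-clique {1, 2, 6}. A clique must lie in a single bag of any decomposition, so no decomposition can have width below 2. Combining the bounds, tw(G) = 2.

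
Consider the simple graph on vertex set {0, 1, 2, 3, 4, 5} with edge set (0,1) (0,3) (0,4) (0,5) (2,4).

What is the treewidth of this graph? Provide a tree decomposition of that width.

Treewidth 1.
Bags: B1 = {0, 4}  B2 = {2, 4}  B3 = {0, 1}  B4 = {0, 3}  B5 = {0, 5}
Tree: B1–B2, B1–B3, B1–B4, B3–B5

The largest bag has 2 vertices, giving width 1; this decomposition certifies tw(G) ≤ 1. Since G has at least one edge (e.g. 4–0), it is not an edgeless graph, so tw(G) ≥ 1. Therefore the treewidth is 1.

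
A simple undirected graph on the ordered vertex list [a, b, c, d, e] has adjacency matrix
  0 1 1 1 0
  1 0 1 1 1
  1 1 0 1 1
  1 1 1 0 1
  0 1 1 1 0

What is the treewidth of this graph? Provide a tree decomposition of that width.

Treewidth 3.
One such decomposition:
Bags: B1 = {b, c, d, e}  B2 = {a, b, c, d}
Tree: B1–B2

Every bag has size at most 4, so the width is 4 − 1 = 3 and tw(G) ≤ 3. Conversely, {b, c, d, e} is a clique of size 4, and the vertices of any clique must share a bag in every tree decomposition; so some bag has ≥ 4 vertices and tw(G) ≥ 3. Combining the bounds, tw(G) = 3.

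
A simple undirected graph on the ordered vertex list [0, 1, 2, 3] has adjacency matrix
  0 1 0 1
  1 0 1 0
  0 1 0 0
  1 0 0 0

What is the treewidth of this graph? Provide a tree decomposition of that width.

The largest bag has 2 vertices, giving width 1; this decomposition certifies tw(G) ≤ 1. Since G has at least one edge (e.g. 3–0), it is not an edgeless graph, so tw(G) ≥ 1. Combining the bounds, tw(G) = 1.

Treewidth 1.
One such decomposition:
Bags: B1 = {0, 3}  B2 = {0, 1}  B3 = {1, 2}
Tree: B1–B2, B2–B3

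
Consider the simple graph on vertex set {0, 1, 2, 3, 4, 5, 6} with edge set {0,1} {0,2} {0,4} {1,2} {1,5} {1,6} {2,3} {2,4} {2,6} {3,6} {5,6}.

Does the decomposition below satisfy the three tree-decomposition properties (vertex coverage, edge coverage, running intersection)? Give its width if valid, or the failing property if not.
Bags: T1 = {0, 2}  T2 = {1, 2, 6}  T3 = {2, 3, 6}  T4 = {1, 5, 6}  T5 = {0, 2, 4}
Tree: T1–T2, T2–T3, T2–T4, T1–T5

No — edge (1,0) lies in no bag.

A tree decomposition must satisfy three properties: every vertex lies in some bag; for every edge, both endpoints lie together in some bag; and for every vertex, the bags containing it form a connected subtree. Here edge (1,0) lies in no bag, so the decomposition is invalid.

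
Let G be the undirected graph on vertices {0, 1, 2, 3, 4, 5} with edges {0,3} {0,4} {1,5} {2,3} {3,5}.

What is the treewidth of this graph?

1

A width-1 tree decomposition is:
Bags: B1 = {1, 5}  B2 = {3, 5}  B3 = {2, 3}  B4 = {0, 3}  B5 = {0, 4}
Tree: B1–B2, B2–B3, B2–B4, B4–B5
Each bag holds 2 vertices, so the decomposition has width 1, which upper-bounds the treewidth. G has an edge, so its treewidth is at least 1. Hence tw(G) = 1 exactly.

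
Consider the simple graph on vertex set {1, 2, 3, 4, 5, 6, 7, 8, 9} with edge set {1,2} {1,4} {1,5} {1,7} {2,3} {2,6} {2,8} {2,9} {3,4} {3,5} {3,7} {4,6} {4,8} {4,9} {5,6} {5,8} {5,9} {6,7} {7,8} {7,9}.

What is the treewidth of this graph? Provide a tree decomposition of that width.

Treewidth 4.
Bags: B1 = {2, 4, 5, 6, 7}  B2 = {2, 4, 5, 7, 8}  B3 = {2, 4, 5, 7, 9}  B4 = {2, 3, 4, 5, 7}  B5 = {1, 2, 4, 5, 7}
Tree: B1–B2, B2–B3, B3–B4, B4–B5

Every bag has size at most 5, so the width is 5 − 1 = 4 and tw(G) ≤ 4. For the lower bound: the 5 vertex sets {5,6}, {4,8}, {7,9}, {2}, {3} are disjoint, each induces a connected subgraph, and every pair is joined by at least one edge of G. Contracting each set to a single vertex therefore yields K_{5} as a minor, and since treewidth is minor-monotone, tw(G) ≥ tw(K_{5}) = 4. The upper and lower bounds meet at 4, so that is the treewidth.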